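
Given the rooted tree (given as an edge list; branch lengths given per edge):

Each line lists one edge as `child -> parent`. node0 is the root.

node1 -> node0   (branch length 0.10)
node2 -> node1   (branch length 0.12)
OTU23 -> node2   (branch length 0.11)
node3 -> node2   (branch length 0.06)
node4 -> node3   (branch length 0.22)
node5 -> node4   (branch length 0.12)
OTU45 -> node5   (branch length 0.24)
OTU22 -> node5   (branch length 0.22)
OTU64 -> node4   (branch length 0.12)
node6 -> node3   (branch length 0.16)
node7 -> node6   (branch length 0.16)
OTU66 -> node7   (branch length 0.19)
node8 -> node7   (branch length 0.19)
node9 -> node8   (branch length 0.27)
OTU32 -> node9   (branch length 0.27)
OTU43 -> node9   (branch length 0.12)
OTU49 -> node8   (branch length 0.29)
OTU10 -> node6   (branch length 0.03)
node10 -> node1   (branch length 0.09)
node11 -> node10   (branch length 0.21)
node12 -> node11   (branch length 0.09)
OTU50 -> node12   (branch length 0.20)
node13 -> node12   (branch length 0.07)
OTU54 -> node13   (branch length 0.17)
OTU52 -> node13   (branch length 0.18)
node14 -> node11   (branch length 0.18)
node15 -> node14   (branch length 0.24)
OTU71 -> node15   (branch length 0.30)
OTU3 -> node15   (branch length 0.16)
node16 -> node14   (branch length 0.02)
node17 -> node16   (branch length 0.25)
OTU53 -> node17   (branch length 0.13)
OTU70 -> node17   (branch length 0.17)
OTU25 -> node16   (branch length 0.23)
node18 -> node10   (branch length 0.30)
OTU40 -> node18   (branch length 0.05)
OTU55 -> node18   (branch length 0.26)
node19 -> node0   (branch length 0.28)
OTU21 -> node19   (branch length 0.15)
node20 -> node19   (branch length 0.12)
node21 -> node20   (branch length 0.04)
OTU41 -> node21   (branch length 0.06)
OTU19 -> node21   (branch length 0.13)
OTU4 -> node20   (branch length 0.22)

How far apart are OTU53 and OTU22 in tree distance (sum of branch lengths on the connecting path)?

1.62

The path runs OTU53 → … → MRCA → … → OTU22; the MRCA is the node subtending ((OTU23,(((OTU45,OTU22),OTU64),((OTU66,((OTU32,OTU43),OTU49)),OTU10))),(((OTU50,(OTU54,OTU52)),((OTU71,OTU3),((OTU53,OTU70),OTU25))),(OTU40,OTU55))).
Branch lengths along that path: 0.13 + 0.25 + 0.02 + 0.18 + 0.21 + 0.09 + 0.12 + 0.06 + 0.22 + 0.12 + 0.22 = 1.62.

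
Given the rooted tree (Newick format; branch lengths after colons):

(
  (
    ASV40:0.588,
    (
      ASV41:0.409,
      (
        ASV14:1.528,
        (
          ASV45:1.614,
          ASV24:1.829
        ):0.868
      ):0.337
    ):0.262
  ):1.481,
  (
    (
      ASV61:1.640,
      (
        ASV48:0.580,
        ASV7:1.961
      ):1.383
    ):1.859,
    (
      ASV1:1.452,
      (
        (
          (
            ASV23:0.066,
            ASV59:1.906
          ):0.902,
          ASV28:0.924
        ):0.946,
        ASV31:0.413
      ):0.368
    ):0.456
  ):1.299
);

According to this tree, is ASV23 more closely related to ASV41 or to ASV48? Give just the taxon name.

ASV48

The MRCA of ASV23 and ASV48 subtends ((ASV61,(ASV48,ASV7)),(ASV1,(((ASV23,ASV59),ASV28),ASV31))) (8 taxa).
The MRCA of ASV23 and ASV41 is the root, subtending the entire tree (13 taxa).
The first is nested inside the second, so ASV23 shares a more recent common ancestor with ASV48.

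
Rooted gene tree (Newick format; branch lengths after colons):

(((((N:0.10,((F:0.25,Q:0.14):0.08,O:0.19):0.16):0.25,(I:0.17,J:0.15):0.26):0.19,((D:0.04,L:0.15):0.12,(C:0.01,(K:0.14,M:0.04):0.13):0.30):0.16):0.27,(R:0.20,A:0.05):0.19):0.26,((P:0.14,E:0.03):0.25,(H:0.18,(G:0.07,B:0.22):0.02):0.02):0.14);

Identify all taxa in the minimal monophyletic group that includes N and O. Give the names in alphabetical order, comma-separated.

F, N, O, Q

Tracing N: it sits inside (N,((F,Q),O)).
Tracing O: it sits inside ((F,Q),O).
The smallest clade enclosing both is (N,((F,Q),O)); the answer is its 4 terminal taxa in alphabetical order.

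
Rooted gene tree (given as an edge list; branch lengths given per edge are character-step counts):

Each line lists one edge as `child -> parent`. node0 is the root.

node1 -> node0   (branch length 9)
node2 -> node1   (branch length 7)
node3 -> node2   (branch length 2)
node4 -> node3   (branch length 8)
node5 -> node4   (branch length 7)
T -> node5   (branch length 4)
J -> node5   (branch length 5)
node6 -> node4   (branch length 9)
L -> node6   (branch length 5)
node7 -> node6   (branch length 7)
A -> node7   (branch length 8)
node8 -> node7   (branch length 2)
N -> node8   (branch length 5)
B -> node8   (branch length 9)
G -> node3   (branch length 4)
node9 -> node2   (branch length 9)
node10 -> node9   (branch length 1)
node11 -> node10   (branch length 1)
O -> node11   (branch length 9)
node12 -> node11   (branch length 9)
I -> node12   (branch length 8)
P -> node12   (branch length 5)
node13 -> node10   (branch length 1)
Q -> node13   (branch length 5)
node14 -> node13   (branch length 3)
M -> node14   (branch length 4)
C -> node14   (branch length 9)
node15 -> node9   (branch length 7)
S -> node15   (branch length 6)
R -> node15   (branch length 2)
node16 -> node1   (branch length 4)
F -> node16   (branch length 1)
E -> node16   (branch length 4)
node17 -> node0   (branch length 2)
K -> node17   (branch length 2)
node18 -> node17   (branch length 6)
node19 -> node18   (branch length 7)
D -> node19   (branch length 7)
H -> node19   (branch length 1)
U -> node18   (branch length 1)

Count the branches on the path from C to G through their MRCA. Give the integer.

7

The MRCA of C and G is the node subtending ((((T,J),(L,(A,(N,B)))),G),(((O,(I,P)),(Q,(M,C))),(S,R))).
From C up to that node: 5 branches. From G up to the same node: 2 branches. Total: 5 + 2 = 7.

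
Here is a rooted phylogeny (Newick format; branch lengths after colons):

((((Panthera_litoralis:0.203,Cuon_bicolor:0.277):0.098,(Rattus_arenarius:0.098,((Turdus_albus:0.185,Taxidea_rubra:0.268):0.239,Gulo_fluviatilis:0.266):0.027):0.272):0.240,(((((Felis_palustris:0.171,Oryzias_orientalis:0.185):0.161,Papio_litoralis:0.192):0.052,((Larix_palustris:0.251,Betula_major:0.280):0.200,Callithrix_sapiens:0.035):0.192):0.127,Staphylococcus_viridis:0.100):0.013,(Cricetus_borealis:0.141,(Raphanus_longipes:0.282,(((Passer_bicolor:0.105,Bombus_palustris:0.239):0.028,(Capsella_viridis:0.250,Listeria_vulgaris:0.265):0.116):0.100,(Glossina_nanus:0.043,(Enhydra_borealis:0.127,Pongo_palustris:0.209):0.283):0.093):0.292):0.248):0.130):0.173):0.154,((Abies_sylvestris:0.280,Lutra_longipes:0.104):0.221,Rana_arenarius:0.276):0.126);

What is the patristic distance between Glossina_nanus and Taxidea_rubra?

2.025

The path runs Glossina_nanus → … → MRCA → … → Taxidea_rubra; the MRCA is the node subtending (((Panthera_litoralis,Cuon_bicolor),(Rattus_arenarius,((Turdus_albus,Taxidea_rubra),Gulo_fluviatilis))),(((((Felis_palustris,Oryzias_orientalis),Papio_litoralis),((Larix_palustris,Betula_major),Callithrix_sapiens)),Staphylococcus_viridis),(Cricetus_borealis,(Raphanus_longipes,(((Passer_bicolor,Bombus_palustris),(Capsella_viridis,Listeria_vulgaris)),(Glossina_nanus,(Enhydra_borealis,Pongo_palustris))))))).
Branch lengths along that path: 0.043 + 0.093 + 0.292 + 0.248 + 0.130 + 0.173 + 0.240 + 0.272 + 0.027 + 0.239 + 0.268 = 2.025.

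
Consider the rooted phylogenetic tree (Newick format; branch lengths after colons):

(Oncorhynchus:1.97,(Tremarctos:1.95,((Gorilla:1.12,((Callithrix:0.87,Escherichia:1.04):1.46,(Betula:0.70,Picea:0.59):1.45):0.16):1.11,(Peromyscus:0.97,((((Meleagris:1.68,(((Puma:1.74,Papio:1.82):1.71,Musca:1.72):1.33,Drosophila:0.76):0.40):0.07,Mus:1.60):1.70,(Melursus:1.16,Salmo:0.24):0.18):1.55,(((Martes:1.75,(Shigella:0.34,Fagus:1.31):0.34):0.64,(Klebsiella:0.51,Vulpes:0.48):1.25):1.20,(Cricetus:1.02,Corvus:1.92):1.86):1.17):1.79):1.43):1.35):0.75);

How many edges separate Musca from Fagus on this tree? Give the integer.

The MRCA of Musca and Fagus is the node subtending ((((Meleagris,(((Puma,Papio),Musca),Drosophila)),Mus),(Melursus,Salmo)),(((Martes,(Shigella,Fagus)),(Klebsiella,Vulpes)),(Cricetus,Corvus))).
From Musca up to that node: 6 branches. From Fagus up to the same node: 5 branches. Total: 6 + 5 = 11.

11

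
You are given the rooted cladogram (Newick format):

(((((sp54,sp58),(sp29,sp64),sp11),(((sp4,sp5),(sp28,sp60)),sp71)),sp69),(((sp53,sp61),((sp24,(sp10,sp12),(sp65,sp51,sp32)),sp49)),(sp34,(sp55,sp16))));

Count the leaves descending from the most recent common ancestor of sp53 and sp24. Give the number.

The MRCA of sp53 and sp24 is the node subtending ((sp53,sp61),((sp24,(sp10,sp12),(sp65,sp51,sp32)),sp49)).
That clade contains 9 terminal taxa: sp10, sp12, sp24, sp32, sp49, sp51, sp53, sp61, sp65.

9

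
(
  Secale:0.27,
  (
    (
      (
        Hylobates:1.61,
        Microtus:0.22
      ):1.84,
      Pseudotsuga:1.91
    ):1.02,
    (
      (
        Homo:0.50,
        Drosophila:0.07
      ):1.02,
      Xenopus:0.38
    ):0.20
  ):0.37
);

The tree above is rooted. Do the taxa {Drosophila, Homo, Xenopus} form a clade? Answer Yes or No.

Yes

The most recent common ancestor of these taxa subtends ((Homo,Drosophila),Xenopus).
That clade has exactly 3 tips — every listed taxon and nothing else — so the group is monophyletic.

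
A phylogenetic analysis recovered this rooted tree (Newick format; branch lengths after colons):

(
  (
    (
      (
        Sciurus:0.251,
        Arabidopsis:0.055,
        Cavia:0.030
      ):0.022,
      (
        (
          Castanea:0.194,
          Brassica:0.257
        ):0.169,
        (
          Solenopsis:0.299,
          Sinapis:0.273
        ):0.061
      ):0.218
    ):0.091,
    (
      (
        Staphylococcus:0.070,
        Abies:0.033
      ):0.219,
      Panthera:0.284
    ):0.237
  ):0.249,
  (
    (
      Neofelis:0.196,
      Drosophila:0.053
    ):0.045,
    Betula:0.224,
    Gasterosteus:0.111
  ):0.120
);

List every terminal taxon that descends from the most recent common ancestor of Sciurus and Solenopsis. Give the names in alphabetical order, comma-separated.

Arabidopsis, Brassica, Castanea, Cavia, Sciurus, Sinapis, Solenopsis

Tracing Sciurus: it sits inside (Sciurus,Arabidopsis,Cavia).
Tracing Solenopsis: it sits inside (Solenopsis,Sinapis).
The smallest clade enclosing both is ((Sciurus,Arabidopsis,Cavia),((Castanea,Brassica),(Solenopsis,Sinapis))); the answer is its 7 terminal taxa in alphabetical order.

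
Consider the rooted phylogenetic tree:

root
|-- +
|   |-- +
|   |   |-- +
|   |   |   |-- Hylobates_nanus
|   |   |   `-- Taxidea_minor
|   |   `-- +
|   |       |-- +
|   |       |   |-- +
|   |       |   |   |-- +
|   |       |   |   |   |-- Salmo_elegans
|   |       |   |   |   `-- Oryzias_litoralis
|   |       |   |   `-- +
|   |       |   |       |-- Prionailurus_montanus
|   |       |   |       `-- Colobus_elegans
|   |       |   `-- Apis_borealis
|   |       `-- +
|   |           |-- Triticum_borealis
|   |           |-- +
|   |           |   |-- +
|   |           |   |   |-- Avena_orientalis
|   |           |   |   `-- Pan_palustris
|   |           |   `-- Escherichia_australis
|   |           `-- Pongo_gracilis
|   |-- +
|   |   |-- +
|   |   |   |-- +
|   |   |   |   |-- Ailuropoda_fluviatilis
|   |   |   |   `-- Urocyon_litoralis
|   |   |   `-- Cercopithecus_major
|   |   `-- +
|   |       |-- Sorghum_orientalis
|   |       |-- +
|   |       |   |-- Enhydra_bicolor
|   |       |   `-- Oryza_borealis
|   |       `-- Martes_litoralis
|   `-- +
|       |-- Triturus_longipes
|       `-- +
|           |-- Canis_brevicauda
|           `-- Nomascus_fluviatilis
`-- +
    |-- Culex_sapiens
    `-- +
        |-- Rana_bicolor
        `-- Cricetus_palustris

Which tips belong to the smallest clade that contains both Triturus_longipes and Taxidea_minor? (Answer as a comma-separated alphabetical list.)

Ailuropoda_fluviatilis, Apis_borealis, Avena_orientalis, Canis_brevicauda, Cercopithecus_major, Colobus_elegans, Enhydra_bicolor, Escherichia_australis, Hylobates_nanus, Martes_litoralis, Nomascus_fluviatilis, Oryza_borealis, Oryzias_litoralis, Pan_palustris, Pongo_gracilis, Prionailurus_montanus, Salmo_elegans, Sorghum_orientalis, Taxidea_minor, Triticum_borealis, Triturus_longipes, Urocyon_litoralis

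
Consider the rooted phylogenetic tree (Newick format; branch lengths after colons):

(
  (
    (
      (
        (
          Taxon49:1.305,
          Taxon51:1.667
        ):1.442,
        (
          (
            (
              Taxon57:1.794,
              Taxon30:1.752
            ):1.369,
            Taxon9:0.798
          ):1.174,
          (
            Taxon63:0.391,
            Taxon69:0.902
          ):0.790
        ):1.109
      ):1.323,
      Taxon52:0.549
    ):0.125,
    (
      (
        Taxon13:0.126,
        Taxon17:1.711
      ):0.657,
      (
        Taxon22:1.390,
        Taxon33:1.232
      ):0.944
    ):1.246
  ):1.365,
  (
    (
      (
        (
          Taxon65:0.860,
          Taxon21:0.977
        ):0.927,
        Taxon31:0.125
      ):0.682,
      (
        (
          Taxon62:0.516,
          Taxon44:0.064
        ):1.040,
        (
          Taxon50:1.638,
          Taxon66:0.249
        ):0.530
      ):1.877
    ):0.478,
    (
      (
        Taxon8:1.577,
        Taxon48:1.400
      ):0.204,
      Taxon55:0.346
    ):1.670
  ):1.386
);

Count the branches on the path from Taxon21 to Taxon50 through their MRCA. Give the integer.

6

The MRCA of Taxon21 and Taxon50 is the node subtending (((Taxon65,Taxon21),Taxon31),((Taxon62,Taxon44),(Taxon50,Taxon66))).
From Taxon21 up to that node: 3 branches. From Taxon50 up to the same node: 3 branches. Total: 3 + 3 = 6.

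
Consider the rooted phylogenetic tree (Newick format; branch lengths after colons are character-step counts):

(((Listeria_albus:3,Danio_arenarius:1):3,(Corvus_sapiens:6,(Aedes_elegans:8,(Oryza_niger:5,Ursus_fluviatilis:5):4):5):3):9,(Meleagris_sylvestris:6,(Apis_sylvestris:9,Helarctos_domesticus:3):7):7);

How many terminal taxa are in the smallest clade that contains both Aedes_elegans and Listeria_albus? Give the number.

The MRCA of Aedes_elegans and Listeria_albus is the node subtending ((Listeria_albus,Danio_arenarius),(Corvus_sapiens,(Aedes_elegans,(Oryza_niger,Ursus_fluviatilis)))).
That clade contains 6 terminal taxa: Aedes_elegans, Corvus_sapiens, Danio_arenarius, Listeria_albus, Oryza_niger, Ursus_fluviatilis.

6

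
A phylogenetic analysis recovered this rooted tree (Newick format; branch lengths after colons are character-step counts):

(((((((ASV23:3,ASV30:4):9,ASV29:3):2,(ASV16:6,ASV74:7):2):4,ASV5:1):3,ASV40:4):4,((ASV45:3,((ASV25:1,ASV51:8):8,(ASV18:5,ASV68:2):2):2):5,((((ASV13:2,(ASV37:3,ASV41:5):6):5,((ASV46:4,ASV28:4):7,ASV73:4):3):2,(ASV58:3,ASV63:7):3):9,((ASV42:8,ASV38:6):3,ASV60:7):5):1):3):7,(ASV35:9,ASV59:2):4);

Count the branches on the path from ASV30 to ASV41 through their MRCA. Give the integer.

13

The MRCA of ASV30 and ASV41 is the node subtending ((((((ASV23,ASV30),ASV29),(ASV16,ASV74)),ASV5),ASV40),((ASV45,((ASV25,ASV51),(ASV18,ASV68))),((((ASV13,(ASV37,ASV41)),((ASV46,ASV28),ASV73)),(ASV58,ASV63)),((ASV42,ASV38),ASV60)))).
From ASV30 up to that node: 6 branches. From ASV41 up to the same node: 7 branches. Total: 6 + 7 = 13.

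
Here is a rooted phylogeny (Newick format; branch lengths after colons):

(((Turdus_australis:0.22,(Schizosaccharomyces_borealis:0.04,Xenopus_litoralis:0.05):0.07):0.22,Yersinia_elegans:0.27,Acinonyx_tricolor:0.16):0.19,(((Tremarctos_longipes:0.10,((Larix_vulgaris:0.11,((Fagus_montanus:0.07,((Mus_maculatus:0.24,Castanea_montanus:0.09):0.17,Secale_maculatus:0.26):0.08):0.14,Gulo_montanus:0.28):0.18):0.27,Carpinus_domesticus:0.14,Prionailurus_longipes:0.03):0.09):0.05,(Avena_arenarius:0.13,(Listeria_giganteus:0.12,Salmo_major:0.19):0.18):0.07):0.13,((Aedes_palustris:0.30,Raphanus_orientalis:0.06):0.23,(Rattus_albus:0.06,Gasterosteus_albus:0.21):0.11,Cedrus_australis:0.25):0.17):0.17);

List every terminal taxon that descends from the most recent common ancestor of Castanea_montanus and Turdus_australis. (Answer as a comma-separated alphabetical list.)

Acinonyx_tricolor, Aedes_palustris, Avena_arenarius, Carpinus_domesticus, Castanea_montanus, Cedrus_australis, Fagus_montanus, Gasterosteus_albus, Gulo_montanus, Larix_vulgaris, Listeria_giganteus, Mus_maculatus, Prionailurus_longipes, Raphanus_orientalis, Rattus_albus, Salmo_major, Schizosaccharomyces_borealis, Secale_maculatus, Tremarctos_longipes, Turdus_australis, Xenopus_litoralis, Yersinia_elegans

Tracing Castanea_montanus: it sits inside (Mus_maculatus,Castanea_montanus).
Tracing Turdus_australis: it sits inside (Turdus_australis,(Schizosaccharomyces_borealis,Xenopus_litoralis)).
The smallest clade enclosing both is the whole tree (their MRCA is the root), so the answer is all 22 tips in alphabetical order.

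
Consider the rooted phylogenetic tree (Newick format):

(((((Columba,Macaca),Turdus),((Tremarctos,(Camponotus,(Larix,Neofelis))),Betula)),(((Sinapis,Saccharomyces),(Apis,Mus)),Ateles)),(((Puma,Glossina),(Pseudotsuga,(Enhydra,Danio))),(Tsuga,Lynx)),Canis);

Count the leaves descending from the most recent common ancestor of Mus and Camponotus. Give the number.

13

The MRCA of Mus and Camponotus is the node subtending ((((Columba,Macaca),Turdus),((Tremarctos,(Camponotus,(Larix,Neofelis))),Betula)),(((Sinapis,Saccharomyces),(Apis,Mus)),Ateles)).
That clade contains 13 terminal taxa: Apis, Ateles, Betula, Camponotus, Columba, Larix, Macaca, Mus, Neofelis, Saccharomyces, Sinapis, Tremarctos, Turdus.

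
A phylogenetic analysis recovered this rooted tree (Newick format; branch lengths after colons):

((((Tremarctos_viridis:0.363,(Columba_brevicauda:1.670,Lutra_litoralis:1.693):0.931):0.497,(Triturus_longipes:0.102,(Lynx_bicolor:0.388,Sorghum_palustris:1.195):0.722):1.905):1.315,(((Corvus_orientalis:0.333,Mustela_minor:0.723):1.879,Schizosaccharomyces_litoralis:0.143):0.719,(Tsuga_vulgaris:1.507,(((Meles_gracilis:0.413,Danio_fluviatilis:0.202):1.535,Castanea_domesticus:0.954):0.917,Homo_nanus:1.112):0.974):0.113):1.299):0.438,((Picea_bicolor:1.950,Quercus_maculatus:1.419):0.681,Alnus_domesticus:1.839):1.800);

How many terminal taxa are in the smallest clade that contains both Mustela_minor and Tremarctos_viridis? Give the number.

14

The MRCA of Mustela_minor and Tremarctos_viridis is the node subtending (((Tremarctos_viridis,(Columba_brevicauda,Lutra_litoralis)),(Triturus_longipes,(Lynx_bicolor,Sorghum_palustris))),(((Corvus_orientalis,Mustela_minor),Schizosaccharomyces_litoralis),(Tsuga_vulgaris,(((Meles_gracilis,Danio_fluviatilis),Castanea_domesticus),Homo_nanus)))).
That clade contains 14 terminal taxa: Castanea_domesticus, Columba_brevicauda, Corvus_orientalis, Danio_fluviatilis, Homo_nanus, Lutra_litoralis, Lynx_bicolor, Meles_gracilis, Mustela_minor, Schizosaccharomyces_litoralis, Sorghum_palustris, Tremarctos_viridis, Triturus_longipes, Tsuga_vulgaris.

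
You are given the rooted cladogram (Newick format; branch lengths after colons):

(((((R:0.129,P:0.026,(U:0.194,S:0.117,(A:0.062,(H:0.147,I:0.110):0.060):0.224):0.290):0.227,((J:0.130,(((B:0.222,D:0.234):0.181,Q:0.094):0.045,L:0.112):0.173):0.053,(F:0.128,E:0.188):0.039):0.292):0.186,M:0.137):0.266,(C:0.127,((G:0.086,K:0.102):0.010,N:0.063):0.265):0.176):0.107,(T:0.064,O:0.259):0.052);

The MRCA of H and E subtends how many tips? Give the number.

14

The MRCA of H and E is the node subtending ((R,P,(U,S,(A,(H,I)))),((J,(((B,D),Q),L)),(F,E))).
That clade contains 14 terminal taxa: A, B, D, E, F, H, I, J, L, P, Q, R, S, U.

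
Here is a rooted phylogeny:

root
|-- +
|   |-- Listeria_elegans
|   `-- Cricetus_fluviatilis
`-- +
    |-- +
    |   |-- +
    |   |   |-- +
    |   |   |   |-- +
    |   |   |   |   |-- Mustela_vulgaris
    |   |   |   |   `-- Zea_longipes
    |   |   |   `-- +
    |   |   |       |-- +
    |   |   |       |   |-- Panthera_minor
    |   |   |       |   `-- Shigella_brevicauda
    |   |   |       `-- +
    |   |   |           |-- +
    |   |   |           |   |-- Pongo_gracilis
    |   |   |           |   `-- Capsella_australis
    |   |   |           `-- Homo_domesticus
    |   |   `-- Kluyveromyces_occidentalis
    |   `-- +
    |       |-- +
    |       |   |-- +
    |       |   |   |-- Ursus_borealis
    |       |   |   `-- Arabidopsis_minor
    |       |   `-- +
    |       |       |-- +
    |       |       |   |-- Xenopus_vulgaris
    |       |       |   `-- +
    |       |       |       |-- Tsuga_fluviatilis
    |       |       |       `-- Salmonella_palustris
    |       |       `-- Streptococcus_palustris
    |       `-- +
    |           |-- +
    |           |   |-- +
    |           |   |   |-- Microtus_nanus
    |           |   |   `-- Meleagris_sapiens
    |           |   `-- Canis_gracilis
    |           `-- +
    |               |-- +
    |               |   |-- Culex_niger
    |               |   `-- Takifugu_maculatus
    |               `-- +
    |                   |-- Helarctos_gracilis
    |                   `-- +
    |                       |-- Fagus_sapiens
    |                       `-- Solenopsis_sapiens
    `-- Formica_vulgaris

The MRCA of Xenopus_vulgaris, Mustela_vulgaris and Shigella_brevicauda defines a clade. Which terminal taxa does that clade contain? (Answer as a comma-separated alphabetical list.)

Arabidopsis_minor, Canis_gracilis, Capsella_australis, Culex_niger, Fagus_sapiens, Helarctos_gracilis, Homo_domesticus, Kluyveromyces_occidentalis, Meleagris_sapiens, Microtus_nanus, Mustela_vulgaris, Panthera_minor, Pongo_gracilis, Salmonella_palustris, Shigella_brevicauda, Solenopsis_sapiens, Streptococcus_palustris, Takifugu_maculatus, Tsuga_fluviatilis, Ursus_borealis, Xenopus_vulgaris, Zea_longipes

Tracing Xenopus_vulgaris: it sits inside (Xenopus_vulgaris,(Tsuga_fluviatilis,Salmonella_palustris)).
Tracing Mustela_vulgaris: it sits inside (Mustela_vulgaris,Zea_longipes).
Tracing Shigella_brevicauda: it sits inside (Panthera_minor,Shigella_brevicauda).
The smallest clade enclosing all 3 is ((((Mustela_vulgaris,Zea_longipes),((Panthera_minor,Shigella_brevicauda),((Pongo_gracilis,Capsella_australis),Homo_domesticus))),Kluyveromyces_occidentalis),(((Ursus_borealis,Arabidopsis_minor),((Xenopus_vulgaris,(Tsuga_fluviatilis,Salmonella_palustris)),Streptococcus_palustris)),(((Microtus_nanus,Meleagris_sapiens),Canis_gracilis),((Culex_niger,Takifugu_maculatus),(Helarctos_gracilis,(Fagus_sapiens,Solenopsis_sapiens)))))); the answer is its 22 terminal taxa in alphabetical order.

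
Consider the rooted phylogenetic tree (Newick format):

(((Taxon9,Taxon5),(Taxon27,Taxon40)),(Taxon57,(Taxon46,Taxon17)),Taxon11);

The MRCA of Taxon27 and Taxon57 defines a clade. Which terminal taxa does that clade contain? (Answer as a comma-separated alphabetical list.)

Tracing Taxon27: it sits inside (Taxon27,Taxon40).
Tracing Taxon57: it sits inside (Taxon57,(Taxon46,Taxon17)).
The smallest clade enclosing both is the whole tree (their MRCA is the root), so the answer is all 8 tips in alphabetical order.

Taxon11, Taxon17, Taxon27, Taxon40, Taxon46, Taxon5, Taxon57, Taxon9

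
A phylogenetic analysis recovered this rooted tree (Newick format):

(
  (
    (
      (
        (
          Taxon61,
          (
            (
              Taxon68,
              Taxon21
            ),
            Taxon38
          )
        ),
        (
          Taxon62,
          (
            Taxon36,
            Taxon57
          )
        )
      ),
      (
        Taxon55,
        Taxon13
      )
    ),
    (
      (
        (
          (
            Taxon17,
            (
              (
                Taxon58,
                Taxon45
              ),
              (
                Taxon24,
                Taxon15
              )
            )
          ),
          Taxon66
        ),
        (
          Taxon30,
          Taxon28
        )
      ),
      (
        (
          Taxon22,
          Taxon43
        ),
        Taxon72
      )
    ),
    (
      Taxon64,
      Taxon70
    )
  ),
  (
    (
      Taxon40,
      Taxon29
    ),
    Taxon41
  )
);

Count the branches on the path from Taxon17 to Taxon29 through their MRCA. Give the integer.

9

The MRCA of Taxon17 and Taxon29 is the root of the tree.
From Taxon17 up to that node: 6 branches. From Taxon29 up to the same node: 3 branches. Total: 6 + 3 = 9.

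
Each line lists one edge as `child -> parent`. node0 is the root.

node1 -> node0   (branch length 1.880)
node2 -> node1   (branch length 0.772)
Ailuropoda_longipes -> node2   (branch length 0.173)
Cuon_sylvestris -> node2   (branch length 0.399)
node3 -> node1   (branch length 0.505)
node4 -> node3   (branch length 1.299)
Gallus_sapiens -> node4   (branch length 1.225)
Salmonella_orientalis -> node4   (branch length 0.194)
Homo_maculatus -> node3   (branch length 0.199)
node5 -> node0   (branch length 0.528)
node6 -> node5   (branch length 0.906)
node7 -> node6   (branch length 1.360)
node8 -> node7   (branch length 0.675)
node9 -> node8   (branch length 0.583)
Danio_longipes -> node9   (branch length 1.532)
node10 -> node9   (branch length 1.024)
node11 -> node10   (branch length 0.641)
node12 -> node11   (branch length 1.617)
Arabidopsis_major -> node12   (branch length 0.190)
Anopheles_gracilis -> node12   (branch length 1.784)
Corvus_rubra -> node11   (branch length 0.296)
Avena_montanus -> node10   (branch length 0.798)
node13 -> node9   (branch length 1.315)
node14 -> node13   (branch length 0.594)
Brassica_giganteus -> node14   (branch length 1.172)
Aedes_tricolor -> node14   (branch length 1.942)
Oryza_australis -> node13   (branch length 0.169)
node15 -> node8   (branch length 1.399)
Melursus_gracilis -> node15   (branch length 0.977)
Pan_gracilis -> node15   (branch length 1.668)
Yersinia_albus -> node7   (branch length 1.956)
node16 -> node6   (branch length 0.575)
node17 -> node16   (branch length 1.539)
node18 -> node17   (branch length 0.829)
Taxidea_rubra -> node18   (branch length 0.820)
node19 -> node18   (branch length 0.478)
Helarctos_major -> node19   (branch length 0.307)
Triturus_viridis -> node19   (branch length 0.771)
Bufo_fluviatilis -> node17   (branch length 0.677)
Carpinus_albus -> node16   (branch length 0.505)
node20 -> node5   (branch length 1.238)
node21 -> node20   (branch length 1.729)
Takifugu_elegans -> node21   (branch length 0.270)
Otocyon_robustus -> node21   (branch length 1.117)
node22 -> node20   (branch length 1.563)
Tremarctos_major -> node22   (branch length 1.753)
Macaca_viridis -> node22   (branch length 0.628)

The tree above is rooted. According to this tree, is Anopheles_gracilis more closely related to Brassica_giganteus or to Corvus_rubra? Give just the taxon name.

Corvus_rubra

The MRCA of Anopheles_gracilis and Corvus_rubra subtends ((Arabidopsis_major,Anopheles_gracilis),Corvus_rubra) (3 taxa).
The MRCA of Anopheles_gracilis and Brassica_giganteus subtends (Danio_longipes,(((Arabidopsis_major,Anopheles_gracilis),Corvus_rubra),Avena_montanus),((Brassica_giganteus,Aedes_tricolor),Oryza_australis)) (8 taxa).
The first is nested inside the second, so Anopheles_gracilis shares a more recent common ancestor with Corvus_rubra.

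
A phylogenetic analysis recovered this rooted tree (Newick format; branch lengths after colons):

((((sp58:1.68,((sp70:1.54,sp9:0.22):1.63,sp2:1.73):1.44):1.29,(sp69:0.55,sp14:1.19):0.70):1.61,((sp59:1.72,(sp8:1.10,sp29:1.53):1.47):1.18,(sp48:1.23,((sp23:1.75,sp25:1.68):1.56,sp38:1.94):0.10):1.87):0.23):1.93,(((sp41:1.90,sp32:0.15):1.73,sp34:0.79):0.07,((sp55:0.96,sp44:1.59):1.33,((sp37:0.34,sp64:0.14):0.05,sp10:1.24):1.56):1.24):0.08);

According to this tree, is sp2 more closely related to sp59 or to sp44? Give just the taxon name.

The MRCA of sp2 and sp59 subtends (((sp58,((sp70,sp9),sp2)),(sp69,sp14)),((sp59,(sp8,sp29)),(sp48,((sp23,sp25),sp38)))) (13 taxa).
The MRCA of sp2 and sp44 is the root, subtending the entire tree (21 taxa).
The first is nested inside the second, so sp2 shares a more recent common ancestor with sp59.

sp59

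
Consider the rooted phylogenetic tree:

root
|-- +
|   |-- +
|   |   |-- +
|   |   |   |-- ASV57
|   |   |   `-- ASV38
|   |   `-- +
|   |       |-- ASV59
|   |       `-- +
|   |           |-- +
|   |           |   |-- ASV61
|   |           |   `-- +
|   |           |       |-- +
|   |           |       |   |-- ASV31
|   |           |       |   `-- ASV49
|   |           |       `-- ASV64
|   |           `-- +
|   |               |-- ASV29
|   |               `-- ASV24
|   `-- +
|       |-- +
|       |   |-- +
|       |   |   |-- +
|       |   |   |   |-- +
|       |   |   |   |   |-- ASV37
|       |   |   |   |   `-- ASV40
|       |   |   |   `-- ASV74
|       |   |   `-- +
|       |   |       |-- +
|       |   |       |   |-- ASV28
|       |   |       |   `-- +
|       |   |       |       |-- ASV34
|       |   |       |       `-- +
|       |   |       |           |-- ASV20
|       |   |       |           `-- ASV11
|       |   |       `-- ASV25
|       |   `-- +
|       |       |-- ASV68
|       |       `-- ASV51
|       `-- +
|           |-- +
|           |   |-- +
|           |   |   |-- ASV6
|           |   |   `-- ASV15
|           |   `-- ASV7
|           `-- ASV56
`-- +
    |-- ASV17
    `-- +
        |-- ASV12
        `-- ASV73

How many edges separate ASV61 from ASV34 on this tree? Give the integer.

The MRCA of ASV61 and ASV34 is the node subtending (((ASV57,ASV38),(ASV59,((ASV61,((ASV31,ASV49),ASV64)),(ASV29,ASV24)))),(((((ASV37,ASV40),ASV74),((ASV28,(ASV34,(ASV20,ASV11))),ASV25)),(ASV68,ASV51)),(((ASV6,ASV15),ASV7),ASV56))).
From ASV61 up to that node: 5 branches. From ASV34 up to the same node: 7 branches. Total: 5 + 7 = 12.

12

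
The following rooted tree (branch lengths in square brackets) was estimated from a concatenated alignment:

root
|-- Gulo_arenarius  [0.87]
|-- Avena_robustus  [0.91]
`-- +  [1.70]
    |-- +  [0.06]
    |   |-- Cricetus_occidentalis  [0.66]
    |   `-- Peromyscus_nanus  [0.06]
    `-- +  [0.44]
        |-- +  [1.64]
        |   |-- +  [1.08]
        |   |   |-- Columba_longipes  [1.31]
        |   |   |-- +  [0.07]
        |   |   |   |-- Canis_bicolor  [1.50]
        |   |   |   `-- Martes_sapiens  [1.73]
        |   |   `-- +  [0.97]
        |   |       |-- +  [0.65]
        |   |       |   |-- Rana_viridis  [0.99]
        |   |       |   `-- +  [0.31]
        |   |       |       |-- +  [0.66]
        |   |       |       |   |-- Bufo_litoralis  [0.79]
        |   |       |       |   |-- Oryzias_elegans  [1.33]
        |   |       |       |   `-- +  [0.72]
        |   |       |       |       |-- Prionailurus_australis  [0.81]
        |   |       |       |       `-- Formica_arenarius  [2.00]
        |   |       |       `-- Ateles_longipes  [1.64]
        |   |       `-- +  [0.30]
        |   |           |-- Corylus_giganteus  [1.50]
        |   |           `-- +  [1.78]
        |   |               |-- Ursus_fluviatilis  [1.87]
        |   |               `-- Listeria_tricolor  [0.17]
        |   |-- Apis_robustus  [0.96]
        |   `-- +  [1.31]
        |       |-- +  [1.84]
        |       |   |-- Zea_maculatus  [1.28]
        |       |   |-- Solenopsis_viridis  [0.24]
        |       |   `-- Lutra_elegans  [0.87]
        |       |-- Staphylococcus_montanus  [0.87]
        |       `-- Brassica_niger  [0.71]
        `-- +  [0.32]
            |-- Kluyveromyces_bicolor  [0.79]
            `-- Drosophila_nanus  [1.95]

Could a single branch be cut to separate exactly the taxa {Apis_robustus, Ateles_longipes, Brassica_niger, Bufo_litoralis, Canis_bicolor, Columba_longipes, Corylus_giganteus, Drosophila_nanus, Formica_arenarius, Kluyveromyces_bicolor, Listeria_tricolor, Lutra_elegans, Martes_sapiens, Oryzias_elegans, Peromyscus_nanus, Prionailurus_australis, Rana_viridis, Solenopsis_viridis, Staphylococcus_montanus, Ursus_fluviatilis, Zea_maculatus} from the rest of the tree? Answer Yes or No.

No

The MRCA of the listed taxa subtends ((Cricetus_occidentalis,Peromyscus_nanus),(((Columba_longipes,(Canis_bicolor,Martes_sapiens),((Rana_viridis,((Bufo_litoralis,Oryzias_elegans,(Prionailurus_australis,Formica_arenarius)),Ateles_longipes)),(Corylus_giganteus,(Ursus_fluviatilis,Listeria_tricolor)))),Apis_robustus,((Zea_maculatus,Solenopsis_viridis,Lutra_elegans),Staphylococcus_montanus,Brassica_niger)),(Kluyveromyces_bicolor,Drosophila_nanus))).
That clade also contains Cricetus_occidentalis, which is not in the proposed group, so the group is not monophyletic.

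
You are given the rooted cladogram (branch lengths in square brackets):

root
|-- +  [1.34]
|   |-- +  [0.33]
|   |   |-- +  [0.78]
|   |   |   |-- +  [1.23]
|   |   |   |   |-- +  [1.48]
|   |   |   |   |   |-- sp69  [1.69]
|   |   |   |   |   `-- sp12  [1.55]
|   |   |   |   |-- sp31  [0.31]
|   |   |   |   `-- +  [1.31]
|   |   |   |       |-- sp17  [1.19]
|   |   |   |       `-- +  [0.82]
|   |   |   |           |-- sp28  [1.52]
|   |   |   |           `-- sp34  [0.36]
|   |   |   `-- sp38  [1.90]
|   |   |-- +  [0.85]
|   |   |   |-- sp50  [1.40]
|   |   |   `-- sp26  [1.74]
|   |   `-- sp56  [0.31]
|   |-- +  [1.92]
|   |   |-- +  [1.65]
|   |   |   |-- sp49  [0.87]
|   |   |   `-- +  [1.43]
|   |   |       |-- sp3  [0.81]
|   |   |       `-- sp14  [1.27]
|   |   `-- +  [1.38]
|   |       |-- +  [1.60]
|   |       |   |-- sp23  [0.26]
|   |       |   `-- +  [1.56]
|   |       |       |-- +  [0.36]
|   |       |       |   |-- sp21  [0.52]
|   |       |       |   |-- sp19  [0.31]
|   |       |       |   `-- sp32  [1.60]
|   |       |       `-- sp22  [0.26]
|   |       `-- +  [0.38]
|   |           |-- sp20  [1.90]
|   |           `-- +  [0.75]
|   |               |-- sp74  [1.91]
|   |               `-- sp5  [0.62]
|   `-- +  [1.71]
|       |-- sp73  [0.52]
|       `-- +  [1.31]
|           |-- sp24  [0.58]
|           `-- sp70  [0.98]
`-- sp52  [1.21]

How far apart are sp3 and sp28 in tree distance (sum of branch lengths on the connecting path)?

11.80

The path runs sp3 → … → MRCA → … → sp28; the MRCA is the node subtending (((((sp69,sp12),sp31,(sp17,(sp28,sp34))),sp38),(sp50,sp26),sp56),((sp49,(sp3,sp14)),((sp23,((sp21,sp19,sp32),sp22)),(sp20,(sp74,sp5)))),(sp73,(sp24,sp70))).
Branch lengths along that path: 0.81 + 1.43 + 1.65 + 1.92 + 0.33 + 0.78 + 1.23 + 1.31 + 0.82 + 1.52 = 11.80.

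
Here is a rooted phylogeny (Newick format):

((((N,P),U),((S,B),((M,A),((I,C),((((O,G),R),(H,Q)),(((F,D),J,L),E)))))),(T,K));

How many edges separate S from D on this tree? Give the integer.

9

The MRCA of S and D is the node subtending ((S,B),((M,A),((I,C),((((O,G),R),(H,Q)),(((F,D),J,L),E))))).
From S up to that node: 2 branches. From D up to the same node: 7 branches. Total: 2 + 7 = 9.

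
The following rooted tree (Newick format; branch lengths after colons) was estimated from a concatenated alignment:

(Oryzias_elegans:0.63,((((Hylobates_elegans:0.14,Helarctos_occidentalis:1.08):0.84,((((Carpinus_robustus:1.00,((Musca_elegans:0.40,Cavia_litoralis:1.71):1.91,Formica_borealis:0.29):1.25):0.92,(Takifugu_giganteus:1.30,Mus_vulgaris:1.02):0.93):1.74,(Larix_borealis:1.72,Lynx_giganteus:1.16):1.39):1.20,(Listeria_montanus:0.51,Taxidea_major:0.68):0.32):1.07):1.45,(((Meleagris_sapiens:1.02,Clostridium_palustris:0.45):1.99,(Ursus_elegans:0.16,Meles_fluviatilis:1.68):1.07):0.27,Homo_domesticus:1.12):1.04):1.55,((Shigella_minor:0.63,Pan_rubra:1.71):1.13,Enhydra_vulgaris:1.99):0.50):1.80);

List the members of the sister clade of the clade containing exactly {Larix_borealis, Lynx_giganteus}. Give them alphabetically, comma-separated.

Carpinus_robustus, Cavia_litoralis, Formica_borealis, Mus_vulgaris, Musca_elegans, Takifugu_giganteus

The clade containing exactly {Larix_borealis, Lynx_giganteus} attaches to the tree at the node subtending (((Carpinus_robustus,((Musca_elegans,Cavia_litoralis),Formica_borealis)),(Takifugu_giganteus,Mus_vulgaris)),(Larix_borealis,Lynx_giganteus)).
The other lineage descending from that same node — the sister group — is ((Carpinus_robustus,((Musca_elegans,Cavia_litoralis),Formica_borealis)),(Takifugu_giganteus,Mus_vulgaris)); its 6 tips in alphabetical order are the answer.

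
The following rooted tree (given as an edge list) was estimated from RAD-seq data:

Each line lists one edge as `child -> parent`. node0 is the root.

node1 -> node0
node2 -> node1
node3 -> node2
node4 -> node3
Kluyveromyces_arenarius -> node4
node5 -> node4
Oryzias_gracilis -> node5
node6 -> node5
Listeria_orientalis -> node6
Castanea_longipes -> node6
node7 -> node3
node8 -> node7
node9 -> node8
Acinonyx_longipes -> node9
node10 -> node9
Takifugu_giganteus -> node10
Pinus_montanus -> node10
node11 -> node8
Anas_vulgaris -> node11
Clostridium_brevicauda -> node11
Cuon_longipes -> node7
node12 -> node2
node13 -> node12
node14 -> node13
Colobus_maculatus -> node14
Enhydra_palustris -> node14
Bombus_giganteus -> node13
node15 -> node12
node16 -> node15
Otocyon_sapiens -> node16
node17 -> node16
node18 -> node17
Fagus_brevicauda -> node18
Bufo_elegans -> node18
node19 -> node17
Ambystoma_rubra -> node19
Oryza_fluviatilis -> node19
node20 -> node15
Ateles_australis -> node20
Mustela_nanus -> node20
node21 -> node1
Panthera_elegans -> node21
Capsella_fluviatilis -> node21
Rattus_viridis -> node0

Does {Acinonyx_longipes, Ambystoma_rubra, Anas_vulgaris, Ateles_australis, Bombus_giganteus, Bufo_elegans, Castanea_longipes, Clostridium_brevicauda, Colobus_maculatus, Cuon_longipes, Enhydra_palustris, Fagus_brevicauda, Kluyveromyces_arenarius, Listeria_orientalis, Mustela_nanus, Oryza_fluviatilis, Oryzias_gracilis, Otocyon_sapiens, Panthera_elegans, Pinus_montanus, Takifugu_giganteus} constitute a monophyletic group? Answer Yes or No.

No

The MRCA of the listed taxa subtends ((((Kluyveromyces_arenarius,(Oryzias_gracilis,(Listeria_orientalis,Castanea_longipes))),(((Acinonyx_longipes,(Takifugu_giganteus,Pinus_montanus)),(Anas_vulgaris,Clostridium_brevicauda)),Cuon_longipes)),(((Colobus_maculatus,Enhydra_palustris),Bombus_giganteus),((Otocyon_sapiens,((Fagus_brevicauda,Bufo_elegans),(Ambystoma_rubra,Oryza_fluviatilis))),(Ateles_australis,Mustela_nanus)))),(Panthera_elegans,Capsella_fluviatilis)).
That clade also contains Capsella_fluviatilis, which is not in the proposed group, so the group is not monophyletic.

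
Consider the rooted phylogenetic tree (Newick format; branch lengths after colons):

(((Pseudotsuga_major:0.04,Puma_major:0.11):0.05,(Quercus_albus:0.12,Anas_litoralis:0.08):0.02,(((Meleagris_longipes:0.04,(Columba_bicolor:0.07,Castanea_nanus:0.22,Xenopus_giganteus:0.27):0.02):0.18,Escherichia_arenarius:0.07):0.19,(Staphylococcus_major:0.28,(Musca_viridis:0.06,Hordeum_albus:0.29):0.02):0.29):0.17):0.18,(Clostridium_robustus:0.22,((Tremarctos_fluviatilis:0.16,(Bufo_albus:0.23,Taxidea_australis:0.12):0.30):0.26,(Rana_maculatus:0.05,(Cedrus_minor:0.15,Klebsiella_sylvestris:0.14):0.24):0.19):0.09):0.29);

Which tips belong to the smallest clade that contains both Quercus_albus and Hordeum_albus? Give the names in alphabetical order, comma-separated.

Anas_litoralis, Castanea_nanus, Columba_bicolor, Escherichia_arenarius, Hordeum_albus, Meleagris_longipes, Musca_viridis, Pseudotsuga_major, Puma_major, Quercus_albus, Staphylococcus_major, Xenopus_giganteus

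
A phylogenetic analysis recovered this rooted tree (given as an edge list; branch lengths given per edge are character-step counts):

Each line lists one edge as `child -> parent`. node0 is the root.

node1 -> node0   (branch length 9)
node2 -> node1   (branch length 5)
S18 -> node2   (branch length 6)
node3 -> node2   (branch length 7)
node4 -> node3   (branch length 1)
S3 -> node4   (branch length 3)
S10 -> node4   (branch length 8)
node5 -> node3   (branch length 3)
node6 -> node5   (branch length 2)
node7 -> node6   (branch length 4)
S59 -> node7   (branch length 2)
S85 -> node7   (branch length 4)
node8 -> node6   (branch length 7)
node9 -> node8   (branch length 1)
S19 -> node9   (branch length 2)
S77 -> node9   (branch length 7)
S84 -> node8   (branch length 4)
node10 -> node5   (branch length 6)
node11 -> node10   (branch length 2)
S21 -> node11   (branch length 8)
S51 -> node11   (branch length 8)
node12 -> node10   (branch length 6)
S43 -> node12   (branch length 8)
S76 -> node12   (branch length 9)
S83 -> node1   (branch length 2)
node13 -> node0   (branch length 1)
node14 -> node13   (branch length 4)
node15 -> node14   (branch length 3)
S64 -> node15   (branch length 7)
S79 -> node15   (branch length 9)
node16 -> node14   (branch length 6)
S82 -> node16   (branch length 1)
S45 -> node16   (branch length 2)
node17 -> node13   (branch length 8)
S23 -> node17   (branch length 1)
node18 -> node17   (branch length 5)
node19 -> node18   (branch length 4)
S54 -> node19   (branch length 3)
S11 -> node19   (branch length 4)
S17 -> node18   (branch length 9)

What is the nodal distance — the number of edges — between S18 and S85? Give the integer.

The MRCA of S18 and S85 is the node subtending (S18,((S3,S10),(((S59,S85),((S19,S77),S84)),((S21,S51),(S43,S76))))).
From S18 up to that node: 1 branch. From S85 up to the same node: 5 branches. Total: 1 + 5 = 6.

6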